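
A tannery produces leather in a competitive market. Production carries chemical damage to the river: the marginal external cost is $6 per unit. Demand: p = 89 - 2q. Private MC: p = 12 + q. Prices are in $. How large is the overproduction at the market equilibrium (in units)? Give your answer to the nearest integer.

2 units

Market equilibrium (private): 12 + q = 89 - 2q → q_m = 25.6667.
Social marginal cost = private MC + MEC = 18 + q.
Set SMC = demand: 18 + q = 89 - 2q → q* = 23.6667.
Gap = |25.6667 − 23.6667| = 2.0000.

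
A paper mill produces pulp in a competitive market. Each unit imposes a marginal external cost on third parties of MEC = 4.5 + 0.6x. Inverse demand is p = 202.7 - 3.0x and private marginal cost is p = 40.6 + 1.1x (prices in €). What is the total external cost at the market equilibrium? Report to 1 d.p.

€646.9

Market equilibrium (private): 40.6 + 1.1x = 202.7 - 3.0x → x_m = 39.5366.
Total external cost = ∫₀^{x_m} (4.5 + 0.6x) dx = 4.5×39.5366 + ½×0.6×39.5366² = 646.8575.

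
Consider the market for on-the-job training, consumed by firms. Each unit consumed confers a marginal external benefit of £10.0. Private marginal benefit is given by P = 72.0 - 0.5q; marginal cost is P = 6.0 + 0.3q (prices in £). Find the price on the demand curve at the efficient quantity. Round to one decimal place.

Social marginal benefit = demand + MEB = 82.0 - 0.5q.
Set SMB = MC: 82.0 - 0.5q = 6.0 + 0.3q → q* = 95.0000.
Consumer price on the demand curve at q*: 72.0 − 0.5×95.0000 = 24.5000.

P = £24.5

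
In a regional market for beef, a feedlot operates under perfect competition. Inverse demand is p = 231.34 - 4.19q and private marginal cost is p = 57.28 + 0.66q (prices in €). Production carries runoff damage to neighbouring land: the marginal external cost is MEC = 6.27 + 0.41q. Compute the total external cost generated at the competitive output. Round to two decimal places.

Market equilibrium (private): 57.28 + 0.66q = 231.34 - 4.19q → q_m = 35.8887.
Total external cost = ∫₀^{q_m} (6.27 + 0.41q) dq = 6.27×35.8887 + ½×0.41×35.8887² = 489.0619.

€489.06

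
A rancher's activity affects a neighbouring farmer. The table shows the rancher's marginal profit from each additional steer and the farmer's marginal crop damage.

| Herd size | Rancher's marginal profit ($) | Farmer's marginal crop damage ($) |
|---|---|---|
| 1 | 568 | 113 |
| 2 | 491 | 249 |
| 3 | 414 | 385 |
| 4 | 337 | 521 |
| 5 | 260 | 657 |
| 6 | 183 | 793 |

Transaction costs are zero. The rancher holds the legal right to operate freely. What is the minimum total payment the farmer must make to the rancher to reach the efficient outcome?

Left alone the rancher would choose level 6 (marginal profit stays positive).
Efficient level: k* = 3 (marginal profit ≥ marginal crop damage through 3).
The farmer must at least cover the rancher's forgone profit from cutting 6→3: 337 + 260 + 183 = 780.

$780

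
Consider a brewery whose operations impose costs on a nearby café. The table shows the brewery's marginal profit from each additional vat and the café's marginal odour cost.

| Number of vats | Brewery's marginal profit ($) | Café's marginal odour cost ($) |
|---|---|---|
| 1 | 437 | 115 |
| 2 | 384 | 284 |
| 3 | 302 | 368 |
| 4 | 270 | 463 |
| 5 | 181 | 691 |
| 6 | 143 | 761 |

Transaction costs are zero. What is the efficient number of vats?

2

Bargaining reaches the level where marginal profit last exceeds marginal odour cost.
That holds through level 2 (384 ≥ 284) but not at 3 (302 < 368).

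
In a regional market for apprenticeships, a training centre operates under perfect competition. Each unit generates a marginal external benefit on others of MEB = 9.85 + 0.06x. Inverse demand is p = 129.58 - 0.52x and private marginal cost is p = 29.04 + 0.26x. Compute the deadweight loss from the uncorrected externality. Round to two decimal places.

Market equilibrium (private): 29.04 + 0.26x = 129.58 - 0.52x → x_m = 128.8974.
Social marginal cost = private MC − MEB = 19.19 + 0.20x.
Set SMC = demand: 19.19 + 0.20x = 129.58 - 0.52x → x* = 153.3194.
Between x* and x_m the wedge demand − SMC runs linearly from 0 to MEB(x_m), so the loss is a triangle.
DWL = ½ × 24.4220 × 17.5838 = 214.7158.

DWL = 214.72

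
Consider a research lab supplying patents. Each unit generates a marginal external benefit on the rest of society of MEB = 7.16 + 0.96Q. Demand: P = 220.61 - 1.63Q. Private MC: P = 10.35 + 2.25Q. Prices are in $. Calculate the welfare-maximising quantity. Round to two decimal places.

Q* = 74.46

Social marginal cost = private MC − MEB = 3.19 + 1.29Q.
Set SMC = demand: 3.19 + 1.29Q = 220.61 - 1.63Q → Q* = 74.4589.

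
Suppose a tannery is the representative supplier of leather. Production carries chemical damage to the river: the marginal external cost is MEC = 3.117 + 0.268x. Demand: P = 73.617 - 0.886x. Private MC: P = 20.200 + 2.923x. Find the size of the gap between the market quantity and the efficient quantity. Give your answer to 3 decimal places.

Market equilibrium (private): 20.200 + 2.923x = 73.617 - 0.886x → x_m = 14.0239.
Social marginal cost = private MC + MEC = 23.317 + 3.191x.
Set SMC = demand: 23.317 + 3.191x = 73.617 - 0.886x → x* = 12.3375.
Gap = |14.0239 − 12.3375| = 1.6864.

1.686 units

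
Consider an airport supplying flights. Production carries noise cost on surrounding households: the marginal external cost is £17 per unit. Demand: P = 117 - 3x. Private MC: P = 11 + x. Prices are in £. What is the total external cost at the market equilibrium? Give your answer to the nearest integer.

Market equilibrium (private): 11 + x = 117 - 3x → x_m = 26.5000.
Total external cost = MEC × x_m = 17 × 26.5000 = 450.5000.

£451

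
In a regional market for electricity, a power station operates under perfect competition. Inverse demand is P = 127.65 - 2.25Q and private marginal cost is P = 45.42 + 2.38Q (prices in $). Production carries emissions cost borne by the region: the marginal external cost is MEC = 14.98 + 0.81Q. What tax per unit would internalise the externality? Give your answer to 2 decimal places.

Social marginal cost = private MC + MEC = 60.40 + 3.19Q.
Set SMC = demand: 60.40 + 3.19Q = 127.65 - 2.25Q → Q* = 12.3621.
The Pigouvian tax equals MEC at Q*: 14.98 + 0.81×12.3621 = 24.9933.

tax = $24.99 per unit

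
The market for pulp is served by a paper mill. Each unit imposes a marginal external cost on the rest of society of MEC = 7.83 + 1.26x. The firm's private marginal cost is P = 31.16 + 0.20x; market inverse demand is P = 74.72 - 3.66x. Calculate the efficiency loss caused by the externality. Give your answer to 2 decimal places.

Market equilibrium (private): 31.16 + 0.20x = 74.72 - 3.66x → x_m = 11.2850.
Social marginal cost = private MC + MEC = 38.99 + 1.46x.
Set SMC = demand: 38.99 + 1.46x = 74.72 - 3.66x → x* = 6.9785.
The welfare-loss triangle has base |x_m − x*| and height MEC(x_m) (the vertical gap between SMC and demand is zero at x* and MEC at x_m).
DWL = ½ × 4.3065 × 22.0491 = 47.4772.

DWL = 47.48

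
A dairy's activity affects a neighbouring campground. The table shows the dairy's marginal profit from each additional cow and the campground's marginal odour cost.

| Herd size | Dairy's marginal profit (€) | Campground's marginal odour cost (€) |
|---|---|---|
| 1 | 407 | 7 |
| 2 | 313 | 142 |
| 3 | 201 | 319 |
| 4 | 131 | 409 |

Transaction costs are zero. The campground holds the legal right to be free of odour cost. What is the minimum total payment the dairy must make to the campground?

Efficient level: marginal profit ≥ marginal odour cost through level 2, so k* = 2.
With the campground holding the right, the dairy must at least compensate total damage at k*: 7 + 142 = 149.

€149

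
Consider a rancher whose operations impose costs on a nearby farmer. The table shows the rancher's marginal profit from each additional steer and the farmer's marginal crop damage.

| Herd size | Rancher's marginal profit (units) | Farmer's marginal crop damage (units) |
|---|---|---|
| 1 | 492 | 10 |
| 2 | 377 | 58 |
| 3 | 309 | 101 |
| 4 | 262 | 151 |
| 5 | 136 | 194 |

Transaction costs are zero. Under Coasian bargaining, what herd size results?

Bargaining reaches the level where marginal profit last exceeds marginal crop damage.
That holds through level 4 (262 ≥ 151) but not at 5 (136 < 194).

4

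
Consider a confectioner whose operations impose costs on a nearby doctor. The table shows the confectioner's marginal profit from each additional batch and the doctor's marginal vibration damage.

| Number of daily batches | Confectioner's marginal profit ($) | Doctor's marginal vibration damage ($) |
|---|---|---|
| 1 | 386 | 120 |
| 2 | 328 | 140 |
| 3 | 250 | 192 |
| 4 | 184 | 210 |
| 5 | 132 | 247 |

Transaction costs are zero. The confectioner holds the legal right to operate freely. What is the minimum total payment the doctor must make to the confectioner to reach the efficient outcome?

$316

Left alone the confectioner would choose level 5 (marginal profit stays positive).
Efficient level: k* = 3 (marginal profit ≥ marginal vibration damage through 3).
The doctor must at least cover the confectioner's forgone profit from cutting 5→3: 184 + 132 = 316.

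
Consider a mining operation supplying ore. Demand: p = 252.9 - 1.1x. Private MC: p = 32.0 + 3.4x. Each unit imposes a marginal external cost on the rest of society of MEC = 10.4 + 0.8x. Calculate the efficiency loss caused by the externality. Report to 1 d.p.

Market equilibrium (private): 32.0 + 3.4x = 252.9 - 1.1x → x_m = 49.0889.
Social marginal cost = private MC + MEC = 42.4 + 4.2x.
Set SMC = demand: 42.4 + 4.2x = 252.9 - 1.1x → x* = 39.7170.
The welfare-loss triangle has base |x_m − x*| and height MEC(x_m) (the vertical gap between SMC and demand is zero at x* and MEC at x_m).
DWL = ½ × 9.3719 × 49.6711 = 232.7563.

DWL = 232.8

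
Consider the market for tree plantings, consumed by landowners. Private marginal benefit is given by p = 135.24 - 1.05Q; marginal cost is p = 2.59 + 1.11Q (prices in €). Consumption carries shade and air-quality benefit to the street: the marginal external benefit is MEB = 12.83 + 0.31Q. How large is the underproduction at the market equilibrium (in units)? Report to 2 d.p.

Market equilibrium (private): 2.59 + 1.11Q = 135.24 - 1.05Q → Q_m = 61.4120.
Social marginal benefit = demand + MEB = 148.07 - 0.74Q.
Set SMB = MC: 148.07 - 0.74Q = 2.59 + 1.11Q → Q* = 78.6378.
Gap = |61.4120 − 78.6378| = 17.2258.

17.23 units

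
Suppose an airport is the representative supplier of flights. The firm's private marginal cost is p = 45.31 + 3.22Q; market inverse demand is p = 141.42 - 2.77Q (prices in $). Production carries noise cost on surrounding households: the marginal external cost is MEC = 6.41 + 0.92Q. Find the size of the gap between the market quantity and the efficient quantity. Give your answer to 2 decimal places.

3.06 units

Market equilibrium (private): 45.31 + 3.22Q = 141.42 - 2.77Q → Q_m = 16.0451.
Social marginal cost = private MC + MEC = 51.72 + 4.14Q.
Set SMC = demand: 51.72 + 4.14Q = 141.42 - 2.77Q → Q* = 12.9812.
Gap = |16.0451 − 12.9812| = 3.0639.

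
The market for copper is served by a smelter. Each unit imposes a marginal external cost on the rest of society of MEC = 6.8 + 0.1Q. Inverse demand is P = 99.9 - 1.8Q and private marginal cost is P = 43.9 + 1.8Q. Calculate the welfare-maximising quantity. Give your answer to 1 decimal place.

Social marginal cost = private MC + MEC = 50.7 + 1.9Q.
Set SMC = demand: 50.7 + 1.9Q = 99.9 - 1.8Q → Q* = 13.2973.

Q* = 13.3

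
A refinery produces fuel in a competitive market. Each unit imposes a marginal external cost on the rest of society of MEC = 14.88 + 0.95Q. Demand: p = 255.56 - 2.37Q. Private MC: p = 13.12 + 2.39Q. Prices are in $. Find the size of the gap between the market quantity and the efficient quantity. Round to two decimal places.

11.08 units

Market equilibrium (private): 13.12 + 2.39Q = 255.56 - 2.37Q → Q_m = 50.9328.
Social marginal cost = private MC + MEC = 28.00 + 3.34Q.
Set SMC = demand: 28.00 + 3.34Q = 255.56 - 2.37Q → Q* = 39.8529.
Gap = |50.9328 − 39.8529| = 11.0799.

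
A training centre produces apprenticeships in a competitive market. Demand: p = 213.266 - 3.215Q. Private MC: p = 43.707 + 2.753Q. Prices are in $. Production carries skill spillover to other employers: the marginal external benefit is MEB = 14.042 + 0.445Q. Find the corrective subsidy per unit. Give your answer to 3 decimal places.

Social marginal cost = private MC − MEB = 29.665 + 2.308Q.
Set SMC = demand: 29.665 + 2.308Q = 213.266 - 3.215Q → Q* = 33.2430.
The Pigouvian subsidy equals MEB at Q*: 14.042 + 0.445×33.2430 = 28.8351.

subsidy = $28.835 per unit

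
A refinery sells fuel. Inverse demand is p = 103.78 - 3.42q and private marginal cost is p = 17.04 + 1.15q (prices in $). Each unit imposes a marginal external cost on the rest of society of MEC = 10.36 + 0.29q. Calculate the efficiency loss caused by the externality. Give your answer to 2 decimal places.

Market equilibrium (private): 17.04 + 1.15q = 103.78 - 3.42q → q_m = 18.9803.
Social marginal cost = private MC + MEC = 27.40 + 1.44q.
Set SMC = demand: 27.40 + 1.44q = 103.78 - 3.42q → q* = 15.7160.
Height of the DWL triangle at q_m is SMC(q_m) − demand(q_m) = MEC(q_m) = 15.8643.
DWL = ½ × 3.2643 × 15.8643 = 25.8929.

DWL = $25.89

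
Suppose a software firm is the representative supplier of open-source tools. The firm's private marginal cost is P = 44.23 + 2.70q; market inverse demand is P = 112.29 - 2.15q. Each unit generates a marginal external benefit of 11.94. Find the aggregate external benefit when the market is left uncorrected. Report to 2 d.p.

167.55

Market equilibrium (private): 44.23 + 2.70q = 112.29 - 2.15q → q_m = 14.0330.
Total external benefit = MEB × q_m = 11.94 × 14.0330 = 167.5540.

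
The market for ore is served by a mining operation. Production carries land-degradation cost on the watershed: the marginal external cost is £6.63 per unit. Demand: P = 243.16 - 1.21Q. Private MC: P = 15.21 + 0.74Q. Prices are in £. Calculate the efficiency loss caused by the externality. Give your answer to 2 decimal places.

DWL = £11.27

Market equilibrium (private): 15.21 + 0.74Q = 243.16 - 1.21Q → Q_m = 116.8974.
Social marginal cost = private MC + MEC = 21.84 + 0.74Q.
Set SMC = demand: 21.84 + 0.74Q = 243.16 - 1.21Q → Q* = 113.4974.
Height of the DWL triangle at Q_m is SMC(Q_m) − demand(Q_m) = MEC(Q_m) = 6.6300.
DWL = ½ × 3.4000 × 6.6300 = 11.2710.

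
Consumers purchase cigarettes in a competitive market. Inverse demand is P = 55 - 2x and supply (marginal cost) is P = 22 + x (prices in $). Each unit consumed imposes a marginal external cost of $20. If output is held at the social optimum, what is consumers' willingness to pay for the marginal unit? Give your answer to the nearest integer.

P = $46

Social marginal benefit = demand − MEC = 35 - 2x.
Set SMB = MC: 35 - 2x = 22 + x → x* = 4.3333.
Consumer price on the demand curve at x*: 55 − 2×4.3333 = 46.3334.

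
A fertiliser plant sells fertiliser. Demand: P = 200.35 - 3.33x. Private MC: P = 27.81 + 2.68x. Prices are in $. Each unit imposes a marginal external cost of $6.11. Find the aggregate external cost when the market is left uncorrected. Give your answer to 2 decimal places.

Market equilibrium (private): 27.81 + 2.68x = 200.35 - 3.33x → x_m = 28.7088.
Total external cost = MEC × x_m = 6.11 × 28.7088 = 175.4108.

$175.41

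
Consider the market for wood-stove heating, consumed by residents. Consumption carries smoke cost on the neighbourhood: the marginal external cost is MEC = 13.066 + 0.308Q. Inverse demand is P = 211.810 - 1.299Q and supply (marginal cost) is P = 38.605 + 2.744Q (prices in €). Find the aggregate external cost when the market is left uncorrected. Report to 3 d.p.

€842.397

Market equilibrium (private): 38.605 + 2.744Q = 211.810 - 1.299Q → Q_m = 42.8407.
Total external cost = ∫₀^{Q_m} (13.066 + 0.308Q) dQ = 13.066×42.8407 + ½×0.308×42.8407² = 842.3967.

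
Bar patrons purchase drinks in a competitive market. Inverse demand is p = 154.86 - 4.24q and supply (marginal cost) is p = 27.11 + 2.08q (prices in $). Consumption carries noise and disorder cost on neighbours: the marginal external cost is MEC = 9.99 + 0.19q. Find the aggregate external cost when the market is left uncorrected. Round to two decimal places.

$240.75

Market equilibrium (private): 27.11 + 2.08q = 154.86 - 4.24q → q_m = 20.2136.
Total external cost = ∫₀^{q_m} (9.99 + 0.19q) dq = 9.99×20.2136 + ½×0.19×20.2136² = 240.7499.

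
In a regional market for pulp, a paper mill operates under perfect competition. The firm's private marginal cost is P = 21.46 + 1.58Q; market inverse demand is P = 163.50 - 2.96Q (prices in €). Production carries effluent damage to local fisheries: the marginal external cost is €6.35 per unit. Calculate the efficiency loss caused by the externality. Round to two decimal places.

Market equilibrium (private): 21.46 + 1.58Q = 163.50 - 2.96Q → Q_m = 31.2863.
Social marginal cost = private MC + MEC = 27.81 + 1.58Q.
Set SMC = demand: 27.81 + 1.58Q = 163.50 - 2.96Q → Q* = 29.8877.
The welfare-loss triangle has base |Q_m − Q*| and height MEC(Q_m) (the vertical gap between SMC and demand is zero at Q* and MEC at Q_m).
DWL = ½ × 1.3986 × 6.3500 = 4.4406.

DWL = €4.44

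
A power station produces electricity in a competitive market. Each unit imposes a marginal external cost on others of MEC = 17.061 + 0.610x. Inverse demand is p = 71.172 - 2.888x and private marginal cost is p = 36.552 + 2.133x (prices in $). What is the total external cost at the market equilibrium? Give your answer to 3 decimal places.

$132.136

Market equilibrium (private): 36.552 + 2.133x = 71.172 - 2.888x → x_m = 6.8950.
Total external cost = ∫₀^{x_m} (17.061 + 0.610x) dx = 17.061×6.8950 + ½×0.610×6.8950² = 132.1356.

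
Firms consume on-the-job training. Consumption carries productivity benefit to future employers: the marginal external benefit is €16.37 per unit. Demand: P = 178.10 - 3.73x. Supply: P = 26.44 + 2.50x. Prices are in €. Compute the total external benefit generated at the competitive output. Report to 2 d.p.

€398.50

Market equilibrium (private): 26.44 + 2.50x = 178.10 - 3.73x → x_m = 24.3435.
Total external benefit = MEB × x_m = 16.37 × 24.3435 = 398.5031.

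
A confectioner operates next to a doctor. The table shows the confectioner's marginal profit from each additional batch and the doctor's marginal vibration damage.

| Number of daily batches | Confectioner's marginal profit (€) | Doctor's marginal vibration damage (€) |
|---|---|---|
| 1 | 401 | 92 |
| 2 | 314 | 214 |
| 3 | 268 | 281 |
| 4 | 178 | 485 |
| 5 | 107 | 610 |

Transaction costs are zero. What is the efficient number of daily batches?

2

Bargaining reaches the level where marginal profit last exceeds marginal vibration damage.
That holds through level 2 (314 ≥ 214) but not at 3 (268 < 281).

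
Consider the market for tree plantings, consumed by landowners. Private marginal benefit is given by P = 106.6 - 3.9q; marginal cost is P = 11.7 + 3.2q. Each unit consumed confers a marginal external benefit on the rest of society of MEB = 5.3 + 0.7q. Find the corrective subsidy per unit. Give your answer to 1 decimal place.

Social marginal benefit = demand + MEB = 111.9 - 3.2q.
Set SMB = MC: 111.9 - 3.2q = 11.7 + 3.2q → q* = 15.6563.
The Pigouvian subsidy equals MEB at q*: 5.3 + 0.7×15.6563 = 16.2594.

subsidy = 16.3 per unit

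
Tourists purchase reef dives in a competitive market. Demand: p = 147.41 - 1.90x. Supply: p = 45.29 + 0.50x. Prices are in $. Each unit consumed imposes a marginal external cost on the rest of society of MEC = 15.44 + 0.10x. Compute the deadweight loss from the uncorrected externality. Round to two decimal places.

DWL = $77.58

Market equilibrium (private): 45.29 + 0.50x = 147.41 - 1.90x → x_m = 42.5500.
Social marginal benefit = demand − MEC = 131.97 - 2.00x.
Set SMB = MC: 131.97 - 2.00x = 45.29 + 0.50x → x* = 34.6720.
Between x* and x_m the wedge MC − SMB runs linearly from 0 to MEC(x_m), so the loss is a triangle.
DWL = ½ × 7.8780 × 19.6950 = 77.5786.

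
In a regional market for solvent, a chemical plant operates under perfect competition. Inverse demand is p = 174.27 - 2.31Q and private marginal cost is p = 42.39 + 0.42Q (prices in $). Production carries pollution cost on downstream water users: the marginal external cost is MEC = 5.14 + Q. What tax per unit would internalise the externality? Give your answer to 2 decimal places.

tax = $39.12 per unit

Social marginal cost = private MC + MEC = 47.53 + 1.42Q.
Set SMC = demand: 47.53 + 1.42Q = 174.27 - 2.31Q → Q* = 33.9786.
The Pigouvian tax equals MEC at Q*: 5.14 + 1.00×33.9786 = 39.1186.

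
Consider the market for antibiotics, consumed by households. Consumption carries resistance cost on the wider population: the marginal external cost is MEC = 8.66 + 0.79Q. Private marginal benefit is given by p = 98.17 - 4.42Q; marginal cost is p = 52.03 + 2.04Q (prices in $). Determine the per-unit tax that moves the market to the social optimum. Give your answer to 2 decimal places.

Social marginal benefit = demand − MEC = 89.51 - 5.21Q.
Set SMB = MC: 89.51 - 5.21Q = 52.03 + 2.04Q → Q* = 5.1697.
The Pigouvian tax equals MEC at Q*: 8.66 + 0.79×5.1697 = 12.7441.

tax = $12.74 per unit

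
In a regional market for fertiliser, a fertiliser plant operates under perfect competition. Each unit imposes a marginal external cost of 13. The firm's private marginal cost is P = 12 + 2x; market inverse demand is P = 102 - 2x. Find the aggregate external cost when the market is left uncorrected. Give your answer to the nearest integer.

293

Market equilibrium (private): 12 + 2x = 102 - 2x → x_m = 22.5000.
Total external cost = MEC × x_m = 13 × 22.5000 = 292.5000.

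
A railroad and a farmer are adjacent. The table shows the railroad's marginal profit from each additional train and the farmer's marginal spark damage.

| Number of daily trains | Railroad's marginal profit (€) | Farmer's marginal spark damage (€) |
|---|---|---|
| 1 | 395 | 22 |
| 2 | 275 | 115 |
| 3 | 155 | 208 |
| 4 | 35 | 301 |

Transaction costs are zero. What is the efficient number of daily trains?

2

Bargaining reaches the level where marginal profit last exceeds marginal spark damage.
That holds through level 2 (275 ≥ 115) but not at 3 (155 < 208).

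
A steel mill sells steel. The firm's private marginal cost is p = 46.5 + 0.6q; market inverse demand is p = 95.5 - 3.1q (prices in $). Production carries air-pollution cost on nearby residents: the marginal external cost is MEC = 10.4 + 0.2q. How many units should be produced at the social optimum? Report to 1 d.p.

Social marginal cost = private MC + MEC = 56.9 + 0.8q.
Set SMC = demand: 56.9 + 0.8q = 95.5 - 3.1q → q* = 9.8974.

q* = 9.9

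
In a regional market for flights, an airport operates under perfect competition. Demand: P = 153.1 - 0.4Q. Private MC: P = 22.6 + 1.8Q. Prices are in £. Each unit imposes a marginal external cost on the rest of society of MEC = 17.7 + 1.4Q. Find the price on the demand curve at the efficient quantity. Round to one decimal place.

P = £140.6

Social marginal cost = private MC + MEC = 40.3 + 3.2Q.
Set SMC = demand: 40.3 + 3.2Q = 153.1 - 0.4Q → Q* = 31.3333.
Consumer price on the demand curve at Q*: 153.1 − 0.4×31.3333 = 140.5667.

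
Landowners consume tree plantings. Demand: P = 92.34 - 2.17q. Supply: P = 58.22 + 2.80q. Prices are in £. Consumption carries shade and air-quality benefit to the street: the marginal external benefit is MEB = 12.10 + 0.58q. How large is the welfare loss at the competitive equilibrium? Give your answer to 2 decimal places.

Market equilibrium (private): 58.22 + 2.80q = 92.34 - 2.17q → q_m = 6.8652.
Social marginal benefit = demand + MEB = 104.44 - 1.59q.
Set SMB = MC: 104.44 - 1.59q = 58.22 + 2.80q → q* = 10.5285.
The welfare-loss triangle has base |q_m − q*| and height MEB(q_m) (the vertical gap between SMB and MC is zero at q* and MEB at q_m).
DWL = ½ × 3.6633 × 16.0818 = 29.4562.

DWL = £29.46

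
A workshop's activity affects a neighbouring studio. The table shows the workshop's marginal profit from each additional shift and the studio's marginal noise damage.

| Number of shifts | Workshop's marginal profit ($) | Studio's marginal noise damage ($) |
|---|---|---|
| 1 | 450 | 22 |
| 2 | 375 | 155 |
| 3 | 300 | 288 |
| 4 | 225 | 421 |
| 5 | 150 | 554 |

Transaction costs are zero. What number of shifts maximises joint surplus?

3

Bargaining reaches the level where marginal profit last exceeds marginal noise damage.
That holds through level 3 (300 ≥ 288) but not at 4 (225 < 421).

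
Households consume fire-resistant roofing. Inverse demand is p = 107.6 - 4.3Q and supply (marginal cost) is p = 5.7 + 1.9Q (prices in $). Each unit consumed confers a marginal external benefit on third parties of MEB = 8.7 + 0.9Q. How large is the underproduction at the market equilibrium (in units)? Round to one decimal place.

4.4 units

Market equilibrium (private): 5.7 + 1.9Q = 107.6 - 4.3Q → Q_m = 16.4355.
Social marginal benefit = demand + MEB = 116.3 - 3.4Q.
Set SMB = MC: 116.3 - 3.4Q = 5.7 + 1.9Q → Q* = 20.8679.
Gap = |16.4355 − 20.8679| = 4.4324.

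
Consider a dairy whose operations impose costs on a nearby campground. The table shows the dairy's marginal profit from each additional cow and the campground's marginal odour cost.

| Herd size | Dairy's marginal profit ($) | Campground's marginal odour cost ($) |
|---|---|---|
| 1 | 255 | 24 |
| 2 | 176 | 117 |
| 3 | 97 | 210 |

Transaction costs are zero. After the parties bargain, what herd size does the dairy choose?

2

Bargaining reaches the level where marginal profit last exceeds marginal odour cost.
That holds through level 2 (176 ≥ 117) but not at 3 (97 < 210).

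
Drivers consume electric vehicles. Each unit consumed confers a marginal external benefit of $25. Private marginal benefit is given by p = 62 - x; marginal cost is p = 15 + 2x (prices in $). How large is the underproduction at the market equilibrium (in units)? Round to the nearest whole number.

8 units

Market equilibrium (private): 15 + 2x = 62 - x → x_m = 15.6667.
Social marginal benefit = demand + MEB = 87 - x.
Set SMB = MC: 87 - x = 15 + 2x → x* = 24.0000.
Gap = |15.6667 − 24.0000| = 8.3333.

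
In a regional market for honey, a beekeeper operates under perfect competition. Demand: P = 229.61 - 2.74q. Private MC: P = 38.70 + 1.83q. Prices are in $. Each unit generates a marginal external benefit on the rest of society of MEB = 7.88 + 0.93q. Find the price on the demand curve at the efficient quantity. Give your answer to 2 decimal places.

Social marginal cost = private MC − MEB = 30.82 + 0.90q.
Set SMC = demand: 30.82 + 0.90q = 229.61 - 2.74q → q* = 54.6126.
Consumer price on the demand curve at q*: 229.61 − 2.74×54.6126 = 79.9715.

P = $79.97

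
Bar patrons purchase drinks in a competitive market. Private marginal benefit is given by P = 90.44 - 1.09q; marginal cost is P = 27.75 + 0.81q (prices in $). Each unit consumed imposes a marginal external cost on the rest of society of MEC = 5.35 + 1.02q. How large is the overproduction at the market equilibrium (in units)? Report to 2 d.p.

Market equilibrium (private): 27.75 + 0.81q = 90.44 - 1.09q → q_m = 32.9947.
Social marginal benefit = demand − MEC = 85.09 - 2.11q.
Set SMB = MC: 85.09 - 2.11q = 27.75 + 0.81q → q* = 19.6370.
Gap = |32.9947 − 19.6370| = 13.3577.

13.36 units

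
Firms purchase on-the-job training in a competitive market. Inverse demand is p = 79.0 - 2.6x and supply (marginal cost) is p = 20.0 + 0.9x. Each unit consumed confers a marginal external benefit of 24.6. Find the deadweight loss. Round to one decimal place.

DWL = 86.5

Market equilibrium (private): 20.0 + 0.9x = 79.0 - 2.6x → x_m = 16.8571.
Social marginal benefit = demand + MEB = 103.6 - 2.6x.
Set SMB = MC: 103.6 - 2.6x = 20.0 + 0.9x → x* = 23.8857.
Height of the DWL triangle at x_m is SMB(x_m) − MC(x_m) = MEB(x_m) = 24.6000.
DWL = ½ × 7.0286 × 24.6000 = 86.4518.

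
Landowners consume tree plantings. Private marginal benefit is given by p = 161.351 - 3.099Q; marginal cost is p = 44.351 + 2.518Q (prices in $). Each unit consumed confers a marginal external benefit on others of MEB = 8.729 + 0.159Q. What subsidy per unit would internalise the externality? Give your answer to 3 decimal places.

subsidy = $12.392 per unit

Social marginal benefit = demand + MEB = 170.080 - 2.940Q.
Set SMB = MC: 170.080 - 2.940Q = 44.351 + 2.518Q → Q* = 23.0357.
The Pigouvian subsidy equals MEB at Q*: 8.729 + 0.159×23.0357 = 12.3917.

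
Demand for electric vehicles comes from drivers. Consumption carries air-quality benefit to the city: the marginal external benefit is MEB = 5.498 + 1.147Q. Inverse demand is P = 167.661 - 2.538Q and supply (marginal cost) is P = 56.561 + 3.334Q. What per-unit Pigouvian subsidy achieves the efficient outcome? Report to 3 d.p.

subsidy = 33.802 per unit

Social marginal benefit = demand + MEB = 173.159 - 1.391Q.
Set SMB = MC: 173.159 - 1.391Q = 56.561 + 3.334Q → Q* = 24.6768.
The Pigouvian subsidy equals MEB at Q*: 5.498 + 1.147×24.6768 = 33.8023.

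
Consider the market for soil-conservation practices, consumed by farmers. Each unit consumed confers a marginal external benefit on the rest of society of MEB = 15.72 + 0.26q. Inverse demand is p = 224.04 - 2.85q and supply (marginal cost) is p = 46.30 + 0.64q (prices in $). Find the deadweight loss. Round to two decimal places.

DWL = $129.84

Market equilibrium (private): 46.30 + 0.64q = 224.04 - 2.85q → q_m = 50.9284.
Social marginal benefit = demand + MEB = 239.76 - 2.59q.
Set SMB = MC: 239.76 - 2.59q = 46.30 + 0.64q → q* = 59.8947.
The welfare-loss triangle has base |q_m − q*| and height MEB(q_m) (the vertical gap between SMB and MC is zero at q* and MEB at q_m).
DWL = ½ × 8.9663 × 28.9614 = 129.8383.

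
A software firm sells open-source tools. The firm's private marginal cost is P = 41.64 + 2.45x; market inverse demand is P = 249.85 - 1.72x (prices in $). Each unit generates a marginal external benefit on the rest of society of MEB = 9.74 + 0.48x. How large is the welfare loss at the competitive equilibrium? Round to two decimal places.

Market equilibrium (private): 41.64 + 2.45x = 249.85 - 1.72x → x_m = 49.9305.
Social marginal cost = private MC − MEB = 31.90 + 1.97x.
Set SMC = demand: 31.90 + 1.97x = 249.85 - 1.72x → x* = 59.0650.
The welfare-loss triangle has base |x_m − x*| and height MEB(x_m) (the vertical gap between SMC and demand is zero at x* and MEB at x_m).
DWL = ½ × 9.1345 × 33.7066 = 153.9465.

DWL = $153.95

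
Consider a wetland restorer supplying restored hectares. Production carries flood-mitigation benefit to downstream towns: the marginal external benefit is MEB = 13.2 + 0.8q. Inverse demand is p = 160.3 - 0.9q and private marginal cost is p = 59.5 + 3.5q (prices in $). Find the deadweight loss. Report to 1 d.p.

Market equilibrium (private): 59.5 + 3.5q = 160.3 - 0.9q → q_m = 22.9091.
Social marginal cost = private MC − MEB = 46.3 + 2.7q.
Set SMC = demand: 46.3 + 2.7q = 160.3 - 0.9q → q* = 31.6667.
The welfare-loss triangle has base |q_m − q*| and height MEB(q_m) (the vertical gap between SMC and demand is zero at q* and MEB at q_m).
DWL = ½ × 8.7576 × 31.5273 = 138.0517.

DWL = $138.1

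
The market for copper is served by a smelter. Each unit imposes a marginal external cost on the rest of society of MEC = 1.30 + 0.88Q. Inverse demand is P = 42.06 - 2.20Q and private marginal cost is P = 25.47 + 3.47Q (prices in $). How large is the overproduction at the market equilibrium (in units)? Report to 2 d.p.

Market equilibrium (private): 25.47 + 3.47Q = 42.06 - 2.20Q → Q_m = 2.9259.
Social marginal cost = private MC + MEC = 26.77 + 4.35Q.
Set SMC = demand: 26.77 + 4.35Q = 42.06 - 2.20Q → Q* = 2.3344.
Gap = |2.9259 − 2.3344| = 0.5915.

0.59 units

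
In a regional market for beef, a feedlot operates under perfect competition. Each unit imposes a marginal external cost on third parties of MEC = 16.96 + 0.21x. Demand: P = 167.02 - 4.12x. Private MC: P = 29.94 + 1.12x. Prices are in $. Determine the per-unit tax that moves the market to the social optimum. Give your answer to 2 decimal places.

tax = $21.59 per unit

Social marginal cost = private MC + MEC = 46.90 + 1.33x.
Set SMC = demand: 46.90 + 1.33x = 167.02 - 4.12x → x* = 22.0404.
The Pigouvian tax equals MEC at x*: 16.96 + 0.21×22.0404 = 21.5885.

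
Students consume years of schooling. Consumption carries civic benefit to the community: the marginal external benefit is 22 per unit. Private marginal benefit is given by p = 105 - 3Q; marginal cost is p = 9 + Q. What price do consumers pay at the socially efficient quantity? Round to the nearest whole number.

Social marginal benefit = demand + MEB = 127 - 3Q.
Set SMB = MC: 127 - 3Q = 9 + Q → Q* = 29.5000.
Consumer price on the demand curve at Q*: 105 − 3×29.5000 = 16.5000.

P = 17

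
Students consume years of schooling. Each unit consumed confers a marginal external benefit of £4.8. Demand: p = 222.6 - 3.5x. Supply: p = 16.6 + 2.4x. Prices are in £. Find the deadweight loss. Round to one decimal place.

Market equilibrium (private): 16.6 + 2.4x = 222.6 - 3.5x → x_m = 34.9153.
Social marginal benefit = demand + MEB = 227.4 - 3.5x.
Set SMB = MC: 227.4 - 3.5x = 16.6 + 2.4x → x* = 35.7288.
The loss is the area between SMB and MC from x* to x_m; with linear curves that's a triangle of height MEB(x_m).
DWL = ½ × 0.8135 × 4.8000 = 1.9524.

DWL = £2.0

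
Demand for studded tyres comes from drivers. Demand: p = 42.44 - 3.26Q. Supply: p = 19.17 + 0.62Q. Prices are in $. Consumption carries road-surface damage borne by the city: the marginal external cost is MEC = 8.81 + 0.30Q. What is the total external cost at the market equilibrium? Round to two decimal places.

Market equilibrium (private): 19.17 + 0.62Q = 42.44 - 3.26Q → Q_m = 5.9974.
Total external cost = ∫₀^{Q_m} (8.81 + 0.30Q) dQ = 8.81×5.9974 + ½×0.30×5.9974² = 58.2324.

$58.23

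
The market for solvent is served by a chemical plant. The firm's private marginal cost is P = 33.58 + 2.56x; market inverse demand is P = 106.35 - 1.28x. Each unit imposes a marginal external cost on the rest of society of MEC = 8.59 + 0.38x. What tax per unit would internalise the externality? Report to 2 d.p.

Social marginal cost = private MC + MEC = 42.17 + 2.94x.
Set SMC = demand: 42.17 + 2.94x = 106.35 - 1.28x → x* = 15.2085.
The Pigouvian tax equals MEC at x*: 8.59 + 0.38×15.2085 = 14.3692.

tax = 14.37 per unit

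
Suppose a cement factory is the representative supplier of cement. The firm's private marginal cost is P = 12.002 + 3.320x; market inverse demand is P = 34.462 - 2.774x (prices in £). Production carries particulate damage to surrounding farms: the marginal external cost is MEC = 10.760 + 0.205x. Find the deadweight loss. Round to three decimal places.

DWL = £10.526

Market equilibrium (private): 12.002 + 3.320x = 34.462 - 2.774x → x_m = 3.6856.
Social marginal cost = private MC + MEC = 22.762 + 3.525x.
Set SMC = demand: 22.762 + 3.525x = 34.462 - 2.774x → x* = 1.8574.
Height of the DWL triangle at x_m is SMC(x_m) − demand(x_m) = MEC(x_m) = 11.5155.
DWL = ½ × 1.8282 × 11.5155 = 10.5263.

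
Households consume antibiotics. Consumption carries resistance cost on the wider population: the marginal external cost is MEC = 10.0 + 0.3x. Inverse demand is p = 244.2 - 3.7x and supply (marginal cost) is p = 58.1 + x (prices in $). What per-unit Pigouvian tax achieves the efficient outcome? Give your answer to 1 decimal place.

Social marginal benefit = demand − MEC = 234.2 - 4.0x.
Set SMB = MC: 234.2 - 4.0x = 58.1 + x → x* = 35.2200.
The Pigouvian tax equals MEC at x*: 10.0 + 0.3×35.2200 = 20.5660.

tax = $20.6 per unit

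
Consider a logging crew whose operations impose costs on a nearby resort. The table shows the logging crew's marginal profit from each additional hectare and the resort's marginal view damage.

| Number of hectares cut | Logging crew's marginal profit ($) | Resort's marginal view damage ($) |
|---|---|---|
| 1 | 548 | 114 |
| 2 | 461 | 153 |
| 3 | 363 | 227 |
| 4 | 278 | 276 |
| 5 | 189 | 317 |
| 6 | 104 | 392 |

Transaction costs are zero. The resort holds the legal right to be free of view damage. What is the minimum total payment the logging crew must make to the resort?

Efficient level: marginal profit ≥ marginal view damage through level 4, so k* = 4.
With the resort holding the right, the logging crew must at least compensate total damage at k*: 114 + 153 + 227 + 276 = 770.

$770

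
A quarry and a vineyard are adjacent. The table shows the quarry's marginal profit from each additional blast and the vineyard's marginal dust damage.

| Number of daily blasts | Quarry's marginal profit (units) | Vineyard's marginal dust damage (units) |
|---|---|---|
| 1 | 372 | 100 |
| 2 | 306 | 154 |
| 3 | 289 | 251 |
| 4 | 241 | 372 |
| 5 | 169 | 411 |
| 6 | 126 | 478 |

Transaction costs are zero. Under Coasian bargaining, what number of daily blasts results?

3

Bargaining reaches the level where marginal profit last exceeds marginal dust damage.
That holds through level 3 (289 ≥ 251) but not at 4 (241 < 372).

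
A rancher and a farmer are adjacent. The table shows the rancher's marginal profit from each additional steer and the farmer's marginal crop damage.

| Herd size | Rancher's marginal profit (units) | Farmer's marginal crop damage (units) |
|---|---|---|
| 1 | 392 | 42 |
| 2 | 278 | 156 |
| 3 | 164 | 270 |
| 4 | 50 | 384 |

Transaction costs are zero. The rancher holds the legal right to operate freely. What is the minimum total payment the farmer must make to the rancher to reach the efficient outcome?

Left alone the rancher would choose level 4 (marginal profit stays positive).
Efficient level: k* = 2 (marginal profit ≥ marginal crop damage through 2).
The farmer must at least cover the rancher's forgone profit from cutting 4→2: 164 + 50 = 214.

214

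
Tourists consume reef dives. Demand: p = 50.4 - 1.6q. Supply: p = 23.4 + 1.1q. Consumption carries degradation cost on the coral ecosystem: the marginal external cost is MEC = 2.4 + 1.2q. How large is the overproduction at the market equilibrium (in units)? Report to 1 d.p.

Market equilibrium (private): 23.4 + 1.1q = 50.4 - 1.6q → q_m = 10.0000.
Social marginal benefit = demand − MEC = 48.0 - 2.8q.
Set SMB = MC: 48.0 - 2.8q = 23.4 + 1.1q → q* = 6.3077.
Gap = |10.0000 − 6.3077| = 3.6923.

3.7 units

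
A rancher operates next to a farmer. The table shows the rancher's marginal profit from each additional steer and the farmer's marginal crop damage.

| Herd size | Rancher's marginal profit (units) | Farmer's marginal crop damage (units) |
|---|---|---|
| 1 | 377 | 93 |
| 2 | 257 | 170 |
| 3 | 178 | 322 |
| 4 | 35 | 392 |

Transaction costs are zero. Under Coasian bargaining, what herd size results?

2

Bargaining reaches the level where marginal profit last exceeds marginal crop damage.
That holds through level 2 (257 ≥ 170) but not at 3 (178 < 322).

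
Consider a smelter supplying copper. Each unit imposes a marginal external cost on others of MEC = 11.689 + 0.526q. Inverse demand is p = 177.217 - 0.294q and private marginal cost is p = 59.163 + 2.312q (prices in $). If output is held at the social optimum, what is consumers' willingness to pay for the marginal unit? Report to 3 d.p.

P = $167.233

Social marginal cost = private MC + MEC = 70.852 + 2.838q.
Set SMC = demand: 70.852 + 2.838q = 177.217 - 0.294q → q* = 33.9607.
Consumer price on the demand curve at q*: 177.217 − 0.294×33.9607 = 167.2326.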